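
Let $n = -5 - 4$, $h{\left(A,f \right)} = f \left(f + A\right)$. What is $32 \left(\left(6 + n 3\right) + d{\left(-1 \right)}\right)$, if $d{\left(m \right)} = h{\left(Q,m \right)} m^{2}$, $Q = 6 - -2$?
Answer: $-896$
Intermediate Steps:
$Q = 8$ ($Q = 6 + 2 = 8$)
$h{\left(A,f \right)} = f \left(A + f\right)$
$n = -9$ ($n = -5 - 4 = -9$)
$d{\left(m \right)} = m^{3} \left(8 + m\right)$ ($d{\left(m \right)} = m \left(8 + m\right) m^{2} = m^{3} \left(8 + m\right)$)
$32 \left(\left(6 + n 3\right) + d{\left(-1 \right)}\right) = 32 \left(\left(6 - 27\right) + \left(-1\right)^{3} \left(8 - 1\right)\right) = 32 \left(\left(6 - 27\right) - 7\right) = 32 \left(-21 - 7\right) = 32 \left(-28\right) = -896$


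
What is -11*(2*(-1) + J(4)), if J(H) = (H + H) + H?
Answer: -110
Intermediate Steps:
J(H) = 3*H (J(H) = 2*H + H = 3*H)
-11*(2*(-1) + J(4)) = -11*(2*(-1) + 3*4) = -11*(-2 + 12) = -11*10 = -110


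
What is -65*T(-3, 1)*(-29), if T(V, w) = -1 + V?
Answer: -7540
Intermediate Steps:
-65*T(-3, 1)*(-29) = -65*(-1 - 3)*(-29) = -65*(-4)*(-29) = 260*(-29) = -7540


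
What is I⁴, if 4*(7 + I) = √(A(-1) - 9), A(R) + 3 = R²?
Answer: (28 - I*√11)⁴/256 ≈ 2199.3 - 1121.6*I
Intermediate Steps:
A(R) = -3 + R²
I = -7 + I*√11/4 (I = -7 + √((-3 + (-1)²) - 9)/4 = -7 + √((-3 + 1) - 9)/4 = -7 + √(-2 - 9)/4 = -7 + √(-11)/4 = -7 + (I*√11)/4 = -7 + I*√11/4 ≈ -7.0 + 0.82916*I)
I⁴ = (-7 + I*√11/4)⁴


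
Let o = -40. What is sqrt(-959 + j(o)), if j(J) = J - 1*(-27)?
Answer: 18*I*sqrt(3) ≈ 31.177*I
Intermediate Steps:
j(J) = 27 + J (j(J) = J + 27 = 27 + J)
sqrt(-959 + j(o)) = sqrt(-959 + (27 - 40)) = sqrt(-959 - 13) = sqrt(-972) = 18*I*sqrt(3)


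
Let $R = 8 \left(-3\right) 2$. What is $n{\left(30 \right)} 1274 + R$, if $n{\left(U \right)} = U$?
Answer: $38172$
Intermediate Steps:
$R = -48$ ($R = \left(-24\right) 2 = -48$)
$n{\left(30 \right)} 1274 + R = 30 \cdot 1274 - 48 = 38220 - 48 = 38172$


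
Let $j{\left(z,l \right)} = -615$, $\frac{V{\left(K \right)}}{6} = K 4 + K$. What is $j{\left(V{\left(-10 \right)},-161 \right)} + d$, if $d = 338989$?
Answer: $338374$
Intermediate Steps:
$V{\left(K \right)} = 30 K$ ($V{\left(K \right)} = 6 \left(K 4 + K\right) = 6 \left(4 K + K\right) = 6 \cdot 5 K = 30 K$)
$j{\left(V{\left(-10 \right)},-161 \right)} + d = -615 + 338989 = 338374$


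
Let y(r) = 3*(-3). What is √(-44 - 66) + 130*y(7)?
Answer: -1170 + I*√110 ≈ -1170.0 + 10.488*I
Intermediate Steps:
y(r) = -9
√(-44 - 66) + 130*y(7) = √(-44 - 66) + 130*(-9) = √(-110) - 1170 = I*√110 - 1170 = -1170 + I*√110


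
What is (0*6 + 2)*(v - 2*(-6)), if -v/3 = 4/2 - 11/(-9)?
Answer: 14/3 ≈ 4.6667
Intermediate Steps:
v = -29/3 (v = -3*(4/2 - 11/(-9)) = -3*(4*(½) - 11*(-⅑)) = -3*(2 + 11/9) = -3*29/9 = -29/3 ≈ -9.6667)
(0*6 + 2)*(v - 2*(-6)) = (0*6 + 2)*(-29/3 - 2*(-6)) = (0 + 2)*(-29/3 + 12) = 2*(7/3) = 14/3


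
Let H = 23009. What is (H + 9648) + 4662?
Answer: 37319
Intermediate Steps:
(H + 9648) + 4662 = (23009 + 9648) + 4662 = 32657 + 4662 = 37319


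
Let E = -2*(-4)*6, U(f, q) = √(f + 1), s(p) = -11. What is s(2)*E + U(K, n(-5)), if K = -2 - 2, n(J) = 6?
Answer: -528 + I*√3 ≈ -528.0 + 1.732*I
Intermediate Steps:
K = -4
U(f, q) = √(1 + f)
E = 48 (E = 8*6 = 48)
s(2)*E + U(K, n(-5)) = -11*48 + √(1 - 4) = -528 + √(-3) = -528 + I*√3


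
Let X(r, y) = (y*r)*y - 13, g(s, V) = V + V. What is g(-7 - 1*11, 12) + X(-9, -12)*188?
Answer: -246068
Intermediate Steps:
g(s, V) = 2*V
X(r, y) = -13 + r*y² (X(r, y) = (r*y)*y - 13 = r*y² - 13 = -13 + r*y²)
g(-7 - 1*11, 12) + X(-9, -12)*188 = 2*12 + (-13 - 9*(-12)²)*188 = 24 + (-13 - 9*144)*188 = 24 + (-13 - 1296)*188 = 24 - 1309*188 = 24 - 246092 = -246068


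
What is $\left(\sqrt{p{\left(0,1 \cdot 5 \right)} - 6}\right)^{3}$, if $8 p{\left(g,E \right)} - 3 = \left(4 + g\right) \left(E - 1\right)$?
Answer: $- \frac{29 i \sqrt{58}}{32} \approx - 6.9018 i$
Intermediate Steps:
$p{\left(g,E \right)} = \frac{3}{8} + \frac{\left(-1 + E\right) \left(4 + g\right)}{8}$ ($p{\left(g,E \right)} = \frac{3}{8} + \frac{\left(4 + g\right) \left(E - 1\right)}{8} = \frac{3}{8} + \frac{\left(4 + g\right) \left(-1 + E\right)}{8} = \frac{3}{8} + \frac{\left(-1 + E\right) \left(4 + g\right)}{8}$)
$\left(\sqrt{p{\left(0,1 \cdot 5 \right)} - 6}\right)^{3} = \left(\sqrt{\left(- \frac{1}{8} + \frac{1 \cdot 5}{2} - 0 + \frac{1}{8} \cdot 1 \cdot 5 \cdot 0\right) - 6}\right)^{3} = \left(\sqrt{\left(- \frac{1}{8} + \frac{1}{2} \cdot 5 + 0 + \frac{1}{8} \cdot 5 \cdot 0\right) - 6}\right)^{3} = \left(\sqrt{\left(- \frac{1}{8} + \frac{5}{2} + 0 + 0\right) - 6}\right)^{3} = \left(\sqrt{\frac{19}{8} - 6}\right)^{3} = \left(\sqrt{- \frac{29}{8}}\right)^{3} = \left(\frac{i \sqrt{58}}{4}\right)^{3} = - \frac{29 i \sqrt{58}}{32}$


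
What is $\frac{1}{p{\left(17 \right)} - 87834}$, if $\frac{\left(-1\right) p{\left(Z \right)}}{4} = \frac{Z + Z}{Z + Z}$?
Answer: $- \frac{1}{87838} \approx -1.1385 \cdot 10^{-5}$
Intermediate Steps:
$p{\left(Z \right)} = -4$ ($p{\left(Z \right)} = - 4 \frac{Z + Z}{Z + Z} = - 4 \frac{2 Z}{2 Z} = - 4 \cdot 2 Z \frac{1}{2 Z} = \left(-4\right) 1 = -4$)
$\frac{1}{p{\left(17 \right)} - 87834} = \frac{1}{-4 - 87834} = \frac{1}{-87838} = - \frac{1}{87838}$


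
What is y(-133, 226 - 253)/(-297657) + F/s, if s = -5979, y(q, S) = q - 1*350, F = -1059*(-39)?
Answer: -1365627100/197743467 ≈ -6.9061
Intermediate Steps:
F = 41301
y(q, S) = -350 + q (y(q, S) = q - 350 = -350 + q)
y(-133, 226 - 253)/(-297657) + F/s = (-350 - 133)/(-297657) + 41301/(-5979) = -483*(-1/297657) + 41301*(-1/5979) = 161/99219 - 13767/1993 = -1365627100/197743467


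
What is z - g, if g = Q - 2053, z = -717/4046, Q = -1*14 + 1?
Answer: 8358319/4046 ≈ 2065.8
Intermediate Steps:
Q = -13 (Q = -14 + 1 = -13)
z = -717/4046 (z = -717*1/4046 = -717/4046 ≈ -0.17721)
g = -2066 (g = -13 - 2053 = -2066)
z - g = -717/4046 - 1*(-2066) = -717/4046 + 2066 = 8358319/4046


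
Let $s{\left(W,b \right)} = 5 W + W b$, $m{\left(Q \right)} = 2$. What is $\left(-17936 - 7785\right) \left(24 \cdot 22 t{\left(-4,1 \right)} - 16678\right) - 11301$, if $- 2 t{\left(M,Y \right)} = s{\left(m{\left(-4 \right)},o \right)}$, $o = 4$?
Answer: $551189729$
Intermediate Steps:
$t{\left(M,Y \right)} = -9$ ($t{\left(M,Y \right)} = - \frac{2 \left(5 + 4\right)}{2} = - \frac{2 \cdot 9}{2} = \left(- \frac{1}{2}\right) 18 = -9$)
$\left(-17936 - 7785\right) \left(24 \cdot 22 t{\left(-4,1 \right)} - 16678\right) - 11301 = \left(-17936 - 7785\right) \left(24 \cdot 22 \left(-9\right) - 16678\right) - 11301 = - 25721 \left(528 \left(-9\right) - 16678\right) - 11301 = - 25721 \left(-4752 - 16678\right) - 11301 = \left(-25721\right) \left(-21430\right) - 11301 = 551201030 - 11301 = 551189729$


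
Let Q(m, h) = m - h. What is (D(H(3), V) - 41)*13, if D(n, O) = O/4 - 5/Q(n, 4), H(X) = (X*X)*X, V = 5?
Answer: -47801/92 ≈ -519.58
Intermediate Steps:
H(X) = X³ (H(X) = X²*X = X³)
D(n, O) = -5/(-4 + n) + O/4 (D(n, O) = O/4 - 5/(n - 1*4) = O*(¼) - 5/(n - 4) = O/4 - 5/(-4 + n) = -5/(-4 + n) + O/4)
(D(H(3), V) - 41)*13 = ((-20 + 5*(-4 + 3³))/(4*(-4 + 3³)) - 41)*13 = ((-20 + 5*(-4 + 27))/(4*(-4 + 27)) - 41)*13 = ((¼)*(-20 + 5*23)/23 - 41)*13 = ((¼)*(1/23)*(-20 + 115) - 41)*13 = ((¼)*(1/23)*95 - 41)*13 = (95/92 - 41)*13 = -3677/92*13 = -47801/92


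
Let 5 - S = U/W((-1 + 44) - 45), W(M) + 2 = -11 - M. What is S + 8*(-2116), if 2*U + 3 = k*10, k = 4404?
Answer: -328269/22 ≈ -14921.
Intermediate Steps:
W(M) = -13 - M (W(M) = -2 + (-11 - M) = -13 - M)
U = 44037/2 (U = -3/2 + (4404*10)/2 = -3/2 + (½)*44040 = -3/2 + 22020 = 44037/2 ≈ 22019.)
S = 44147/22 (S = 5 - 44037/(2*(-13 - ((-1 + 44) - 45))) = 5 - 44037/(2*(-13 - (43 - 45))) = 5 - 44037/(2*(-13 - 1*(-2))) = 5 - 44037/(2*(-13 + 2)) = 5 - 44037/(2*(-11)) = 5 - 44037*(-1)/(2*11) = 5 - 1*(-44037/22) = 5 + 44037/22 = 44147/22 ≈ 2006.7)
S + 8*(-2116) = 44147/22 + 8*(-2116) = 44147/22 - 16928 = -328269/22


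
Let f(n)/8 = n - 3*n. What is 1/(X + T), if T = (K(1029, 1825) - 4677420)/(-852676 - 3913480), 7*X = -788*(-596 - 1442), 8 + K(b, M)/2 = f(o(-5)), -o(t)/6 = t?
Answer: 8340773/1913553095009 ≈ 4.3588e-6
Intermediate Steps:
o(t) = -6*t
f(n) = -16*n (f(n) = 8*(n - 3*n) = 8*(-2*n) = -16*n)
K(b, M) = -976 (K(b, M) = -16 + 2*(-(-96)*(-5)) = -16 + 2*(-16*30) = -16 + 2*(-480) = -16 - 960 = -976)
X = 1605944/7 (X = (-788*(-596 - 1442))/7 = (-788*(-2038))/7 = (⅐)*1605944 = 1605944/7 ≈ 2.2942e+5)
T = 1169599/1191539 (T = (-976 - 4677420)/(-852676 - 3913480) = -4678396/(-4766156) = -4678396*(-1/4766156) = 1169599/1191539 ≈ 0.98159)
1/(X + T) = 1/(1605944/7 + 1169599/1191539) = 1/(1913553095009/8340773) = 8340773/1913553095009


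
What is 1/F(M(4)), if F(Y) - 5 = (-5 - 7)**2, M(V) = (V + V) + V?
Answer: 1/149 ≈ 0.0067114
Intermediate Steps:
M(V) = 3*V (M(V) = 2*V + V = 3*V)
F(Y) = 149 (F(Y) = 5 + (-5 - 7)**2 = 5 + (-12)**2 = 5 + 144 = 149)
1/F(M(4)) = 1/149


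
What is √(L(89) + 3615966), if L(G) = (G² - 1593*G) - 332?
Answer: √3481778 ≈ 1866.0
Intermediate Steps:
L(G) = -332 + G² - 1593*G
√(L(89) + 3615966) = √((-332 + 89² - 1593*89) + 3615966) = √((-332 + 7921 - 141777) + 3615966) = √(-134188 + 3615966) = √3481778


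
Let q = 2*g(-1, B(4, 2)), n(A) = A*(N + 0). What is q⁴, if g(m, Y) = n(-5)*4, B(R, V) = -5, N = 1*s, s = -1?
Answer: 2560000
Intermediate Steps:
N = -1 (N = 1*(-1) = -1)
n(A) = -A (n(A) = A*(-1 + 0) = A*(-1) = -A)
g(m, Y) = 20 (g(m, Y) = -1*(-5)*4 = 5*4 = 20)
q = 40 (q = 2*20 = 40)
q⁴ = 40⁴ = 2560000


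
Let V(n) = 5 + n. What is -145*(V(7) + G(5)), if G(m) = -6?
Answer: -870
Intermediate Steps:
-145*(V(7) + G(5)) = -145*((5 + 7) - 6) = -145*(12 - 6) = -145*6 = -870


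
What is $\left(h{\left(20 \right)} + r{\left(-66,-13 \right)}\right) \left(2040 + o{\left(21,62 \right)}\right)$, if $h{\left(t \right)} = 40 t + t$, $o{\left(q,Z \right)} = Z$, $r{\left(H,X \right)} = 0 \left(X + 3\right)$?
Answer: $1723640$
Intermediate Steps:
$r{\left(H,X \right)} = 0$ ($r{\left(H,X \right)} = 0 \left(3 + X\right) = 0$)
$h{\left(t \right)} = 41 t$
$\left(h{\left(20 \right)} + r{\left(-66,-13 \right)}\right) \left(2040 + o{\left(21,62 \right)}\right) = \left(41 \cdot 20 + 0\right) \left(2040 + 62\right) = \left(820 + 0\right) 2102 = 820 \cdot 2102 = 1723640$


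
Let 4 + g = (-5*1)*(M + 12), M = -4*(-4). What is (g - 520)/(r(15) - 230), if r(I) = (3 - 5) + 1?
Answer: 664/231 ≈ 2.8745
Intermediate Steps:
M = 16
r(I) = -1 (r(I) = -2 + 1 = -1)
g = -144 (g = -4 + (-5*1)*(16 + 12) = -4 - 5*28 = -4 - 140 = -144)
(g - 520)/(r(15) - 230) = (-144 - 520)/(-1 - 230) = -664/(-231) = -1/231*(-664) = 664/231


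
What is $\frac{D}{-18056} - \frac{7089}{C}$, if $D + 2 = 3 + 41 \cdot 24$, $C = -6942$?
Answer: $\frac{20193519}{20890792} \approx 0.96662$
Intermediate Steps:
$D = 985$ ($D = -2 + \left(3 + 41 \cdot 24\right) = -2 + \left(3 + 984\right) = -2 + 987 = 985$)
$\frac{D}{-18056} - \frac{7089}{C} = \frac{985}{-18056} - \frac{7089}{-6942} = 985 \left(- \frac{1}{18056}\right) - - \frac{2363}{2314} = - \frac{985}{18056} + \frac{2363}{2314} = \frac{20193519}{20890792}$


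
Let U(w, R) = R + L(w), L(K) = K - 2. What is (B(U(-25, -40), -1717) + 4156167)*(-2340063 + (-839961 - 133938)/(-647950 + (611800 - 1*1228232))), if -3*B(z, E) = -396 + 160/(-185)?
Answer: -455002987567693173969/46782134 ≈ -9.7260e+12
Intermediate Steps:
L(K) = -2 + K
U(w, R) = -2 + R + w (U(w, R) = R + (-2 + w) = -2 + R + w)
B(z, E) = 14684/111 (B(z, E) = -(-396 + 160/(-185))/3 = -(-396 + 160*(-1/185))/3 = -(-396 - 32/37)/3 = -1/3*(-14684/37) = 14684/111)
(B(U(-25, -40), -1717) + 4156167)*(-2340063 + (-839961 - 133938)/(-647950 + (611800 - 1*1228232))) = (14684/111 + 4156167)*(-2340063 + (-839961 - 133938)/(-647950 + (611800 - 1*1228232))) = 461349221*(-2340063 - 973899/(-647950 + (611800 - 1228232)))/111 = 461349221*(-2340063 - 973899/(-647950 - 616432))/111 = 461349221*(-2340063 - 973899/(-1264382))/111 = 461349221*(-2340063 - 973899*(-1/1264382))/111 = 461349221*(-2340063 + 973899/1264382)/111 = (461349221/111)*(-2958732562167/1264382) = -455002987567693173969/46782134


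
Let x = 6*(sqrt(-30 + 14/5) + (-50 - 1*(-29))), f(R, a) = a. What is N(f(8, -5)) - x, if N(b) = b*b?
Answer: 151 - 12*I*sqrt(170)/5 ≈ 151.0 - 31.292*I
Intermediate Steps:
N(b) = b**2
x = -126 + 12*I*sqrt(170)/5 (x = 6*(sqrt(-30 + 14*(1/5)) + (-50 + 29)) = 6*(sqrt(-30 + 14/5) - 21) = 6*(sqrt(-136/5) - 21) = 6*(2*I*sqrt(170)/5 - 21) = 6*(-21 + 2*I*sqrt(170)/5) = -126 + 12*I*sqrt(170)/5 ≈ -126.0 + 31.292*I)
N(f(8, -5)) - x = (-5)**2 - (-126 + 12*I*sqrt(170)/5) = 25 + (126 - 12*I*sqrt(170)/5) = 151 - 12*I*sqrt(170)/5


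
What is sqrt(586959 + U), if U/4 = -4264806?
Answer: I*sqrt(16472265) ≈ 4058.6*I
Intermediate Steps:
U = -17059224 (U = 4*(-4264806) = -17059224)
sqrt(586959 + U) = sqrt(586959 - 17059224) = sqrt(-16472265) = I*sqrt(16472265)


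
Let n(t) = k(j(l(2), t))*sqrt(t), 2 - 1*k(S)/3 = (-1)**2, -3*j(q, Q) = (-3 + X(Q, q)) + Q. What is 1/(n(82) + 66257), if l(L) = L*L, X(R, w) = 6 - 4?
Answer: 66257/4389989311 - 3*sqrt(82)/4389989311 ≈ 1.5087e-5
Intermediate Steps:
X(R, w) = 2
l(L) = L**2
j(q, Q) = 1/3 - Q/3 (j(q, Q) = -((-3 + 2) + Q)/3 = -(-1 + Q)/3 = 1/3 - Q/3)
k(S) = 3 (k(S) = 6 - 3*(-1)**2 = 6 - 3*1 = 6 - 3 = 3)
n(t) = 3*sqrt(t)
1/(n(82) + 66257) = 1/(3*sqrt(82) + 66257) = 1/(66257 + 3*sqrt(82))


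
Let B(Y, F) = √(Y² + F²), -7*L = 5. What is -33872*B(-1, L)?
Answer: -33872*√74/7 ≈ -41625.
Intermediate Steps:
L = -5/7 (L = -⅐*5 = -5/7 ≈ -0.71429)
B(Y, F) = √(F² + Y²)
-33872*B(-1, L) = -33872*√((-5/7)² + (-1)²) = -33872*√(25/49 + 1) = -33872*√74/7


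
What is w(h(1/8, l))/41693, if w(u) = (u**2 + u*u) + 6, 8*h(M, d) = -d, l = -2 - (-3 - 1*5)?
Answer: 57/333544 ≈ 0.00017089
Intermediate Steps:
l = 6 (l = -2 - (-3 - 5) = -2 - 1*(-8) = -2 + 8 = 6)
h(M, d) = -d/8 (h(M, d) = (-d)/8 = -d/8)
w(u) = 6 + 2*u**2 (w(u) = (u**2 + u**2) + 6 = 2*u**2 + 6 = 6 + 2*u**2)
w(h(1/8, l))/41693 = (6 + 2*(-1/8*6)**2)/41693 = (6 + 2*(-3/4)**2)*(1/41693) = (6 + 2*(9/16))*(1/41693) = (6 + 9/8)*(1/41693) = (57/8)*(1/41693) = 57/333544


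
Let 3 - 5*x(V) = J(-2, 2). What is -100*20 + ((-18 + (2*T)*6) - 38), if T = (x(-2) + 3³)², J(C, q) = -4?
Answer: 190568/25 ≈ 7622.7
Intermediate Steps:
x(V) = 7/5 (x(V) = ⅗ - ⅕*(-4) = ⅗ + ⅘ = 7/5)
T = 20164/25 (T = (7/5 + 3³)² = (7/5 + 27)² = (142/5)² = 20164/25 ≈ 806.56)
-100*20 + ((-18 + (2*T)*6) - 38) = -100*20 + ((-18 + (2*(20164/25))*6) - 38) = -2000 + ((-18 + (40328/25)*6) - 38) = -2000 + ((-18 + 241968/25) - 38) = -2000 + (241518/25 - 38) = -2000 + 240568/25 = 190568/25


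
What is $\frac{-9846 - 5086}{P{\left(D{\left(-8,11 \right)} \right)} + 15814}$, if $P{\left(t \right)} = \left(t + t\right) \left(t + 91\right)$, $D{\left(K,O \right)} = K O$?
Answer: $- \frac{7466}{7643} \approx -0.97684$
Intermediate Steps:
$P{\left(t \right)} = 2 t \left(91 + t\right)$
$\frac{-9846 - 5086}{P{\left(D{\left(-8,11 \right)} \right)} + 15814} = \frac{-9846 - 5086}{2 \left(\left(-8\right) 11\right) \left(91 - 88\right) + 15814} = - \frac{14932}{2 \left(-88\right) \left(91 - 88\right) + 15814} = - \frac{14932}{2 \left(-88\right) 3 + 15814} = - \frac{14932}{-528 + 15814} = - \frac{14932}{15286} = \left(-14932\right) \frac{1}{15286} = - \frac{7466}{7643}$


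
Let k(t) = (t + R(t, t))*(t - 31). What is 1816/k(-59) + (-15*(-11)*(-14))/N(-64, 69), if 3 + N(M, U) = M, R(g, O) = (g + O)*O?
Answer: 717506014/20812545 ≈ 34.475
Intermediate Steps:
R(g, O) = O*(O + g) (R(g, O) = (O + g)*O = O*(O + g))
N(M, U) = -3 + M
k(t) = (-31 + t)*(t + 2*t²) (k(t) = (t + t*(t + t))*(t - 31) = (t + t*(2*t))*(-31 + t) = (t + 2*t²)*(-31 + t) = (-31 + t)*(t + 2*t²))
1816/k(-59) + (-15*(-11)*(-14))/N(-64, 69) = 1816/((-59*(-31 - 61*(-59) + 2*(-59)²))) + (-15*(-11)*(-14))/(-3 - 64) = 1816/((-59*(-31 + 3599 + 2*3481))) + (165*(-14))/(-67) = 1816/((-59*(-31 + 3599 + 6962))) - 2310*(-1/67) = 1816/((-59*10530)) + 2310/67 = 1816/(-621270) + 2310/67 = 1816*(-1/621270) + 2310/67 = -908/310635 + 2310/67 = 717506014/20812545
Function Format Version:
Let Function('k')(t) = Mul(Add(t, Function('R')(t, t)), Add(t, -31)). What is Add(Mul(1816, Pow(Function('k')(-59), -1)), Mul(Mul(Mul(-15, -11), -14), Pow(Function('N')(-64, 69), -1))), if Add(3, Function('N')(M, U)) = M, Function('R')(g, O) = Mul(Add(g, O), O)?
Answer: Rational(717506014, 20812545) ≈ 34.475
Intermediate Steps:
Function('R')(g, O) = Mul(O, Add(O, g)) (Function('R')(g, O) = Mul(Add(O, g), O) = Mul(O, Add(O, g)))
Function('N')(M, U) = Add(-3, M)
Function('k')(t) = Mul(Add(-31, t), Add(t, Mul(2, Pow(t, 2)))) (Function('k')(t) = Mul(Add(t, Mul(t, Add(t, t))), Add(t, -31)) = Mul(Add(t, Mul(t, Mul(2, t))), Add(-31, t)) = Mul(Add(t, Mul(2, Pow(t, 2))), Add(-31, t)) = Mul(Add(-31, t), Add(t, Mul(2, Pow(t, 2)))))
Add(Mul(1816, Pow(Function('k')(-59), -1)), Mul(Mul(Mul(-15, -11), -14), Pow(Function('N')(-64, 69), -1))) = Add(Mul(1816, Pow(Mul(-59, Add(-31, Mul(-61, -59), Mul(2, Pow(-59, 2)))), -1)), Mul(Mul(Mul(-15, -11), -14), Pow(Add(-3, -64), -1))) = Add(Mul(1816, Pow(Mul(-59, Add(-31, 3599, Mul(2, 3481))), -1)), Mul(Mul(165, -14), Pow(-67, -1))) = Add(Mul(1816, Pow(Mul(-59, Add(-31, 3599, 6962)), -1)), Mul(-2310, Rational(-1, 67))) = Add(Mul(1816, Pow(Mul(-59, 10530), -1)), Rational(2310, 67)) = Add(Mul(1816, Pow(-621270, -1)), Rational(2310, 67)) = Add(Mul(1816, Rational(-1, 621270)), Rational(2310, 67)) = Add(Rational(-908, 310635), Rational(2310, 67)) = Rational(717506014, 20812545)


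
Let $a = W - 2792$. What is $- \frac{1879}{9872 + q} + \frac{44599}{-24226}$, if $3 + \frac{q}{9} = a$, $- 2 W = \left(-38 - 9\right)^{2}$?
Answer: $- \frac{2158844445}{1222129022} \approx -1.7665$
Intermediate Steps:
$W = - \frac{2209}{2}$ ($W = - \frac{\left(-38 - 9\right)^{2}}{2} = - \frac{\left(-47\right)^{2}}{2} = \left(- \frac{1}{2}\right) 2209 = - \frac{2209}{2} \approx -1104.5$)
$a = - \frac{7793}{2}$ ($a = - \frac{2209}{2} - 2792 = - \frac{7793}{2} \approx -3896.5$)
$q = - \frac{70191}{2}$ ($q = -27 + 9 \left(- \frac{7793}{2}\right) = -27 - \frac{70137}{2} = - \frac{70191}{2} \approx -35096.0$)
$- \frac{1879}{9872 + q} + \frac{44599}{-24226} = - \frac{1879}{9872 - \frac{70191}{2}} + \frac{44599}{-24226} = - \frac{1879}{- \frac{50447}{2}} + 44599 \left(- \frac{1}{24226}\right) = \left(-1879\right) \left(- \frac{2}{50447}\right) - \frac{44599}{24226} = \frac{3758}{50447} - \frac{44599}{24226} = - \frac{2158844445}{1222129022}$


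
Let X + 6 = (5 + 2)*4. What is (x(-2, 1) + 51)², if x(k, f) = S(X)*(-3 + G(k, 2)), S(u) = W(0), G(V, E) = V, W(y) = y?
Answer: 2601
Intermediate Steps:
X = 22 (X = -6 + (5 + 2)*4 = -6 + 7*4 = -6 + 28 = 22)
S(u) = 0
x(k, f) = 0 (x(k, f) = 0*(-3 + k) = 0)
(x(-2, 1) + 51)² = (0 + 51)² = 51² = 2601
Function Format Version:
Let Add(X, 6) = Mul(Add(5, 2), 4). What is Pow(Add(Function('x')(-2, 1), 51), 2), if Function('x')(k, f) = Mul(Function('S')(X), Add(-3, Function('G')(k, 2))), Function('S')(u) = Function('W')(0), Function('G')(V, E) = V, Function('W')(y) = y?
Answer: 2601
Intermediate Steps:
X = 22 (X = Add(-6, Mul(Add(5, 2), 4)) = Add(-6, Mul(7, 4)) = Add(-6, 28) = 22)
Function('S')(u) = 0
Function('x')(k, f) = 0 (Function('x')(k, f) = Mul(0, Add(-3, k)) = 0)
Pow(Add(Function('x')(-2, 1), 51), 2) = Pow(Add(0, 51), 2) = Pow(51, 2) = 2601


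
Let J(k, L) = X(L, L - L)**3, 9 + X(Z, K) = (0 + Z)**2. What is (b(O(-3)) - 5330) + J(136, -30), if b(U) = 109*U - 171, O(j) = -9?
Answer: 707341489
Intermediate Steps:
X(Z, K) = -9 + Z**2 (X(Z, K) = -9 + (0 + Z)**2 = -9 + Z**2)
J(k, L) = (-9 + L**2)**3
b(U) = -171 + 109*U
(b(O(-3)) - 5330) + J(136, -30) = ((-171 + 109*(-9)) - 5330) + (-9 + (-30)**2)**3 = ((-171 - 981) - 5330) + (-9 + 900)**3 = (-1152 - 5330) + 891**3 = -6482 + 707347971 = 707341489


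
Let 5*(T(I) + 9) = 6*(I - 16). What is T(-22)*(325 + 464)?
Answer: -215397/5 ≈ -43079.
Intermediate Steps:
T(I) = -141/5 + 6*I/5 (T(I) = -9 + (6*(I - 16))/5 = -9 + (6*(-16 + I))/5 = -9 + (-96 + 6*I)/5 = -9 + (-96/5 + 6*I/5) = -141/5 + 6*I/5)
T(-22)*(325 + 464) = (-141/5 + (6/5)*(-22))*(325 + 464) = (-141/5 - 132/5)*789 = -273/5*789 = -215397/5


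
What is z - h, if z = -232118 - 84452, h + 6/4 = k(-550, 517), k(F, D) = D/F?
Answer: -7914189/25 ≈ -3.1657e+5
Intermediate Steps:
h = -61/25 (h = -3/2 + 517/(-550) = -3/2 + 517*(-1/550) = -3/2 - 47/50 = -61/25 ≈ -2.4400)
z = -316570
z - h = -316570 - 1*(-61/25) = -316570 + 61/25 = -7914189/25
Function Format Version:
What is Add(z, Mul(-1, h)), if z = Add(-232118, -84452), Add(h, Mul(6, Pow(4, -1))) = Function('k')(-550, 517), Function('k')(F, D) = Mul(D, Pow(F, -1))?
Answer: Rational(-7914189, 25) ≈ -3.1657e+5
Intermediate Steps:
h = Rational(-61, 25) (h = Add(Rational(-3, 2), Mul(517, Pow(-550, -1))) = Add(Rational(-3, 2), Mul(517, Rational(-1, 550))) = Add(Rational(-3, 2), Rational(-47, 50)) = Rational(-61, 25) ≈ -2.4400)
z = -316570
Add(z, Mul(-1, h)) = Add(-316570, Mul(-1, Rational(-61, 25))) = Add(-316570, Rational(61, 25)) = Rational(-7914189, 25)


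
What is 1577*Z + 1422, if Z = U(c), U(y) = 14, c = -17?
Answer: 23500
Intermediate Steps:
Z = 14
1577*Z + 1422 = 1577*14 + 1422 = 22078 + 1422 = 23500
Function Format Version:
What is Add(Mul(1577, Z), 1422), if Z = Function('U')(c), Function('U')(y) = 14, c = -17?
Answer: 23500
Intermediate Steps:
Z = 14
Add(Mul(1577, Z), 1422) = Add(Mul(1577, 14), 1422) = Add(22078, 1422) = 23500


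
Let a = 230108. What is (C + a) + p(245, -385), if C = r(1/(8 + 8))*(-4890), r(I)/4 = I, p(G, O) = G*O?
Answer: 269121/2 ≈ 1.3456e+5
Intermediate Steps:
r(I) = 4*I
C = -2445/2 (C = (4/(8 + 8))*(-4890) = (4/16)*(-4890) = (4*(1/16))*(-4890) = (¼)*(-4890) = -2445/2 ≈ -1222.5)
(C + a) + p(245, -385) = (-2445/2 + 230108) + 245*(-385) = 457771/2 - 94325 = 269121/2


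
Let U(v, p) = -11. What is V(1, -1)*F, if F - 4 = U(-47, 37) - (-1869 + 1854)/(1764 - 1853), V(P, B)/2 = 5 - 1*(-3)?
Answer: -10208/89 ≈ -114.70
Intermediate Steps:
V(P, B) = 16 (V(P, B) = 2*(5 - 1*(-3)) = 2*(5 + 3) = 2*8 = 16)
F = -638/89 (F = 4 + (-11 - (-1869 + 1854)/(1764 - 1853)) = 4 + (-11 - (-15)/(-89)) = 4 + (-11 - (-15)*(-1)/89) = 4 + (-11 - 1*15/89) = 4 + (-11 - 15/89) = 4 - 994/89 = -638/89 ≈ -7.1685)
V(1, -1)*F = 16*(-638/89) = -10208/89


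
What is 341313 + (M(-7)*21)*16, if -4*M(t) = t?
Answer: 341901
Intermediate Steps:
M(t) = -t/4
341313 + (M(-7)*21)*16 = 341313 + (-1/4*(-7)*21)*16 = 341313 + ((7/4)*21)*16 = 341313 + (147/4)*16 = 341313 + 588 = 341901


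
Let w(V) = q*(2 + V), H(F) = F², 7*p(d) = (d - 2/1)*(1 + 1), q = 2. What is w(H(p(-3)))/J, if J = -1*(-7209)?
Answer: 44/39249 ≈ 0.0011210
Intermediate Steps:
p(d) = -4/7 + 2*d/7 (p(d) = ((d - 2/1)*(1 + 1))/7 = ((d - 2*1)*2)/7 = ((d - 2)*2)/7 = ((-2 + d)*2)/7 = (-4 + 2*d)/7 = -4/7 + 2*d/7)
w(V) = 4 + 2*V (w(V) = 2*(2 + V) = 4 + 2*V)
J = 7209
w(H(p(-3)))/J = (4 + 2*(-4/7 + (2/7)*(-3))²)/7209 = (4 + 2*(-4/7 - 6/7)²)*(1/7209) = (4 + 2*(-10/7)²)*(1/7209) = (4 + 2*(100/49))*(1/7209) = (4 + 200/49)*(1/7209) = (396/49)*(1/7209) = 44/39249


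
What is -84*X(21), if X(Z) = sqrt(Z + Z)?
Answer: -84*sqrt(42) ≈ -544.38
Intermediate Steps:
X(Z) = sqrt(2)*sqrt(Z) (X(Z) = sqrt(2*Z) = sqrt(2)*sqrt(Z))
-84*X(21) = -84*sqrt(2)*sqrt(21) = -84*sqrt(42)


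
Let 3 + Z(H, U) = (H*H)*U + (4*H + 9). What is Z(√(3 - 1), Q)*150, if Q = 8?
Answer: 3300 + 600*√2 ≈ 4148.5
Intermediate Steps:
Z(H, U) = 6 + 4*H + U*H² (Z(H, U) = -3 + ((H*H)*U + (4*H + 9)) = -3 + (H²*U + (9 + 4*H)) = -3 + (U*H² + (9 + 4*H)) = -3 + (9 + 4*H + U*H²) = 6 + 4*H + U*H²)
Z(√(3 - 1), Q)*150 = (6 + 4*√(3 - 1) + 8*(√(3 - 1))²)*150 = (6 + 4*√2 + 8*(√2)²)*150 = (6 + 4*√2 + 8*2)*150 = (6 + 4*√2 + 16)*150 = (22 + 4*√2)*150 = 3300 + 600*√2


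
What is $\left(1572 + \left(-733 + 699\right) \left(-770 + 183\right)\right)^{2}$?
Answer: $463540900$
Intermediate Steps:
$\left(1572 + \left(-733 + 699\right) \left(-770 + 183\right)\right)^{2} = \left(1572 - -19958\right)^{2} = \left(1572 + 19958\right)^{2} = 21530^{2} = 463540900$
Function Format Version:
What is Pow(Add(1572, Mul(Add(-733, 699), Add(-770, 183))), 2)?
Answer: 463540900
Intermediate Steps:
Pow(Add(1572, Mul(Add(-733, 699), Add(-770, 183))), 2) = Pow(Add(1572, Mul(-34, -587)), 2) = Pow(Add(1572, 19958), 2) = Pow(21530, 2) = 463540900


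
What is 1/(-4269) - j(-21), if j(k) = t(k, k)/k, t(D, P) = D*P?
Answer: 89648/4269 ≈ 21.000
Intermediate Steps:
j(k) = k (j(k) = (k*k)/k = k²/k = k)
1/(-4269) - j(-21) = 1/(-4269) - 1*(-21) = -1/4269 + 21 = 89648/4269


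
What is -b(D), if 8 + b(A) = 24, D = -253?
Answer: -16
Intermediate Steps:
b(A) = 16 (b(A) = -8 + 24 = 16)
-b(D) = -1*16 = -16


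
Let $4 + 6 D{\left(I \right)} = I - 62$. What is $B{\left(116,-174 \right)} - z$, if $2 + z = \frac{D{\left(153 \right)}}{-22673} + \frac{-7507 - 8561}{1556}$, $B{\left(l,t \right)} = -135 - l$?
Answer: $- \frac{4210092743}{17639594} \approx -238.67$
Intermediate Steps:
$D{\left(I \right)} = -11 + \frac{I}{6}$ ($D{\left(I \right)} = - \frac{2}{3} + \frac{I - 62}{6} = - \frac{2}{3} + \frac{-62 + I}{6} = - \frac{2}{3} + \left(- \frac{31}{3} + \frac{I}{6}\right) = -11 + \frac{I}{6}$)
$z = - \frac{217445351}{17639594}$ ($z = -2 + \left(\frac{-11 + \frac{1}{6} \cdot 153}{-22673} + \frac{-7507 - 8561}{1556}\right) = -2 - \left(\frac{4017}{389} - \left(-11 + \frac{51}{2}\right) \left(- \frac{1}{22673}\right)\right) = -2 + \left(\frac{29}{2} \left(- \frac{1}{22673}\right) - \frac{4017}{389}\right) = -2 - \frac{182166163}{17639594} = - \frac{217445351}{17639594} \approx -12.327$)
$B{\left(116,-174 \right)} - z = \left(-135 - 116\right) - - \frac{217445351}{17639594} = \left(-135 - 116\right) + \frac{217445351}{17639594} = -251 + \frac{217445351}{17639594} = - \frac{4210092743}{17639594}$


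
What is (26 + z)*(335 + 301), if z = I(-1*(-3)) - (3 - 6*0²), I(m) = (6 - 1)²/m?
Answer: 19928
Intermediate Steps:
I(m) = 25/m (I(m) = 5²/m = 25/m)
z = 16/3 (z = 25/((-1*(-3))) - (3 - 6*0²) = 25/3 - (3 - 6*0) = 25*(⅓) - (3 + 0) = 25/3 - 1*3 = 25/3 - 3 = 16/3 ≈ 5.3333)
(26 + z)*(335 + 301) = (26 + 16/3)*(335 + 301) = (94/3)*636 = 19928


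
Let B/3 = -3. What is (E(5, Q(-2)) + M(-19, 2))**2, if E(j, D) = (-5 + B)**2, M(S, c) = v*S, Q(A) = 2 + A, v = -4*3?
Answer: 179776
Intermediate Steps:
B = -9 (B = 3*(-3) = -9)
v = -12
M(S, c) = -12*S
E(j, D) = 196 (E(j, D) = (-5 - 9)**2 = (-14)**2 = 196)
(E(5, Q(-2)) + M(-19, 2))**2 = (196 - 12*(-19))**2 = (196 + 228)**2 = 424**2 = 179776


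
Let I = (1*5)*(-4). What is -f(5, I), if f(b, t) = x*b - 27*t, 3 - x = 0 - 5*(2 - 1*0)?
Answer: -605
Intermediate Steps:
x = 13 (x = 3 - (0 - 5*(2 - 1*0)) = 3 - (0 - 5*(2 + 0)) = 3 - (0 - 5*2) = 3 - (0 - 10) = 3 - 1*(-10) = 3 + 10 = 13)
I = -20 (I = 5*(-4) = -20)
f(b, t) = -27*t + 13*b (f(b, t) = 13*b - 27*t = -27*t + 13*b)
-f(5, I) = -(-27*(-20) + 13*5) = -(540 + 65) = -1*605 = -605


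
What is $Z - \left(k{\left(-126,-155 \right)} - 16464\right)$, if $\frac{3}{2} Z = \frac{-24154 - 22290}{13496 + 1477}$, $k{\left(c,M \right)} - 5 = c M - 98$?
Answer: $- \frac{133637075}{44919} \approx -2975.1$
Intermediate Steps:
$k{\left(c,M \right)} = -93 + M c$ ($k{\left(c,M \right)} = 5 + \left(c M - 98\right) = 5 + \left(M c - 98\right) = 5 + \left(-98 + M c\right) = -93 + M c$)
$Z = - \frac{92888}{44919}$ ($Z = \frac{2 \frac{-24154 - 22290}{13496 + 1477}}{3} = \frac{2 \left(- \frac{46444}{14973}\right)}{3} = \frac{2 \left(\left(-46444\right) \frac{1}{14973}\right)}{3} = \frac{2}{3} \left(- \frac{46444}{14973}\right) = - \frac{92888}{44919} \approx -2.0679$)
$Z - \left(k{\left(-126,-155 \right)} - 16464\right) = - \frac{92888}{44919} - \left(\left(-93 - -19530\right) - 16464\right) = - \frac{92888}{44919} - \left(\left(-93 + 19530\right) - 16464\right) = - \frac{92888}{44919} - \left(19437 - 16464\right) = - \frac{92888}{44919} - 2973 = - \frac{133637075}{44919}$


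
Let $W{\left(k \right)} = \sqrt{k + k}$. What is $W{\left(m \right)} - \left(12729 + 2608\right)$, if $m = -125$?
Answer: $-15337 + 5 i \sqrt{10} \approx -15337.0 + 15.811 i$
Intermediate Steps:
$W{\left(k \right)} = \sqrt{2} \sqrt{k}$ ($W{\left(k \right)} = \sqrt{2 k} = \sqrt{2} \sqrt{k}$)
$W{\left(m \right)} - \left(12729 + 2608\right) = \sqrt{2} \sqrt{-125} - \left(12729 + 2608\right) = \sqrt{2} \cdot 5 i \sqrt{5} - 15337 = 5 i \sqrt{10} - 15337 = -15337 + 5 i \sqrt{10}$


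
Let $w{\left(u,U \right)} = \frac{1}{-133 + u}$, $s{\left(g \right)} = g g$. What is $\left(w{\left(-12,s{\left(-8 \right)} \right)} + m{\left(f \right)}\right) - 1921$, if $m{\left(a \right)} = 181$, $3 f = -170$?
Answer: $- \frac{252301}{145} \approx -1740.0$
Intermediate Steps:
$f = - \frac{170}{3}$ ($f = \frac{1}{3} \left(-170\right) = - \frac{170}{3} \approx -56.667$)
$s{\left(g \right)} = g^{2}$
$\left(w{\left(-12,s{\left(-8 \right)} \right)} + m{\left(f \right)}\right) - 1921 = \left(\frac{1}{-133 - 12} + 181\right) - 1921 = \left(\frac{1}{-145} + 181\right) - 1921 = \left(- \frac{1}{145} + 181\right) - 1921 = \frac{26244}{145} - 1921 = - \frac{252301}{145}$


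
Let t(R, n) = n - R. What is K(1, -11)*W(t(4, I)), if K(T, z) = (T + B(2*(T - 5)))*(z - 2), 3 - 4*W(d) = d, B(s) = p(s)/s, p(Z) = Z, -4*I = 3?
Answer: -403/8 ≈ -50.375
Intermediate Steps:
I = -¾ (I = -¼*3 = -¾ ≈ -0.75000)
B(s) = 1 (B(s) = s/s = 1)
W(d) = ¾ - d/4
K(T, z) = (1 + T)*(-2 + z) (K(T, z) = (T + 1)*(z - 2) = (1 + T)*(-2 + z))
K(1, -11)*W(t(4, I)) = (-2 - 11 - 2*1 + 1*(-11))*(¾ - (-¾ - 1*4)/4) = (-2 - 11 - 2 - 11)*(¾ - (-¾ - 4)/4) = -26*(¾ - ¼*(-19/4)) = -26*(¾ + 19/16) = -26*31/16 = -403/8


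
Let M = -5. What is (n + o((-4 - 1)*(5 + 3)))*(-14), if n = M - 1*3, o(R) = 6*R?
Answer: 3472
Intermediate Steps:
n = -8 (n = -5 - 1*3 = -5 - 3 = -8)
(n + o((-4 - 1)*(5 + 3)))*(-14) = (-8 + 6*((-4 - 1)*(5 + 3)))*(-14) = (-8 + 6*(-5*8))*(-14) = (-8 + 6*(-40))*(-14) = (-8 - 240)*(-14) = -248*(-14) = 3472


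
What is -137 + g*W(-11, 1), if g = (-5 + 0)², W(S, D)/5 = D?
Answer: -12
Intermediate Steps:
W(S, D) = 5*D
g = 25 (g = (-5)² = 25)
-137 + g*W(-11, 1) = -137 + 25*(5*1) = -137 + 25*5 = -137 + 125 = -12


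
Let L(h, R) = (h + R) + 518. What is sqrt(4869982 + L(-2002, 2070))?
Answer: 2*sqrt(1217642) ≈ 2206.9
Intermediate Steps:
L(h, R) = 518 + R + h (L(h, R) = (R + h) + 518 = 518 + R + h)
sqrt(4869982 + L(-2002, 2070)) = sqrt(4869982 + (518 + 2070 - 2002)) = sqrt(4869982 + 586) = sqrt(4870568) = 2*sqrt(1217642)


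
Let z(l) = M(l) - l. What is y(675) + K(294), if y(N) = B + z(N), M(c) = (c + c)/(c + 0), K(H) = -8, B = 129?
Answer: -552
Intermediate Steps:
M(c) = 2 (M(c) = (2*c)/c = 2)
z(l) = 2 - l
y(N) = 131 - N (y(N) = 129 + (2 - N) = 131 - N)
y(675) + K(294) = (131 - 1*675) - 8 = (131 - 675) - 8 = -544 - 8 = -552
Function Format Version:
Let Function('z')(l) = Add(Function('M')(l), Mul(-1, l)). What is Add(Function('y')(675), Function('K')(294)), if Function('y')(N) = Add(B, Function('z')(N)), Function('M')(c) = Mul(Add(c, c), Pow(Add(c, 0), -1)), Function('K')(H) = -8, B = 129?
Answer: -552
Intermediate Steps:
Function('M')(c) = 2 (Function('M')(c) = Mul(Mul(2, c), Pow(c, -1)) = 2)
Function('z')(l) = Add(2, Mul(-1, l))
Function('y')(N) = Add(131, Mul(-1, N)) (Function('y')(N) = Add(129, Add(2, Mul(-1, N))) = Add(131, Mul(-1, N)))
Add(Function('y')(675), Function('K')(294)) = Add(Add(131, Mul(-1, 675)), -8) = Add(Add(131, -675), -8) = Add(-544, -8) = -552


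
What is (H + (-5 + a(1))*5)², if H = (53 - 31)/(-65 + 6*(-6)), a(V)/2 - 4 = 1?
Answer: 6265009/10201 ≈ 614.16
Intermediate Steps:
a(V) = 10 (a(V) = 8 + 2*1 = 8 + 2 = 10)
H = -22/101 (H = 22/(-65 - 36) = 22/(-101) = 22*(-1/101) = -22/101 ≈ -0.21782)
(H + (-5 + a(1))*5)² = (-22/101 + (-5 + 10)*5)² = (-22/101 + 5*5)² = (-22/101 + 25)² = (2503/101)² = 6265009/10201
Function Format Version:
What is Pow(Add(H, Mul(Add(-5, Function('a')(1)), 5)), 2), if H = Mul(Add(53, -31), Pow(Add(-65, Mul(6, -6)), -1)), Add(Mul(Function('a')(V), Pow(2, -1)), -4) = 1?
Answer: Rational(6265009, 10201) ≈ 614.16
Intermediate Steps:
Function('a')(V) = 10 (Function('a')(V) = Add(8, Mul(2, 1)) = Add(8, 2) = 10)
H = Rational(-22, 101) (H = Mul(22, Pow(Add(-65, -36), -1)) = Mul(22, Pow(-101, -1)) = Mul(22, Rational(-1, 101)) = Rational(-22, 101) ≈ -0.21782)
Pow(Add(H, Mul(Add(-5, Function('a')(1)), 5)), 2) = Pow(Add(Rational(-22, 101), Mul(Add(-5, 10), 5)), 2) = Pow(Add(Rational(-22, 101), Mul(5, 5)), 2) = Pow(Add(Rational(-22, 101), 25), 2) = Pow(Rational(2503, 101), 2) = Rational(6265009, 10201)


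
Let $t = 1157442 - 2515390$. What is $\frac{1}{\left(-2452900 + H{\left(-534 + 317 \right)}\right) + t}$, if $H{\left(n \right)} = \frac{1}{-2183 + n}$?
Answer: $- \frac{2400}{9146035201} \approx -2.6241 \cdot 10^{-7}$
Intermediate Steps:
$t = -1357948$ ($t = 1157442 - 2515390 = -1357948$)
$\frac{1}{\left(-2452900 + H{\left(-534 + 317 \right)}\right) + t} = \frac{1}{\left(-2452900 + \frac{1}{-2183 + \left(-534 + 317\right)}\right) - 1357948} = \frac{1}{\left(-2452900 + \frac{1}{-2183 - 217}\right) - 1357948} = \frac{1}{\left(-2452900 + \frac{1}{-2400}\right) - 1357948} = \frac{1}{\left(-2452900 - \frac{1}{2400}\right) - 1357948} = \frac{1}{- \frac{5886960001}{2400} - 1357948} = \frac{1}{- \frac{9146035201}{2400}} = - \frac{2400}{9146035201}$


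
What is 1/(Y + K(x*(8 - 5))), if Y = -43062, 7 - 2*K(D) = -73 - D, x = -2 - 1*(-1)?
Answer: -2/86047 ≈ -2.3243e-5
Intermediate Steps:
x = -1 (x = -2 + 1 = -1)
K(D) = 40 + D/2 (K(D) = 7/2 - (-73 - D)/2 = 7/2 + (73/2 + D/2) = 40 + D/2)
1/(Y + K(x*(8 - 5))) = 1/(-43062 + (40 + (-(8 - 5))/2)) = 1/(-43062 + (40 + (-1*3)/2)) = 1/(-43062 + (40 + (1/2)*(-3))) = 1/(-43062 + (40 - 3/2)) = 1/(-43062 + 77/2) = 1/(-86047/2) = -2/86047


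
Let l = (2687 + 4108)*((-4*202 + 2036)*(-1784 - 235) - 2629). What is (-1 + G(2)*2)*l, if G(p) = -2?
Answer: 84324624975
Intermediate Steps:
l = -16864924995 (l = 6795*((-808 + 2036)*(-2019) - 2629) = 6795*(1228*(-2019) - 2629) = 6795*(-2479332 - 2629) = 6795*(-2481961) = -16864924995)
(-1 + G(2)*2)*l = (-1 - 2*2)*(-16864924995) = (-1 - 4)*(-16864924995) = -5*(-16864924995) = 84324624975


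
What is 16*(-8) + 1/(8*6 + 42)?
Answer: -11519/90 ≈ -127.99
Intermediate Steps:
16*(-8) + 1/(8*6 + 42) = -128 + 1/(48 + 42) = -128 + 1/90 = -11519/90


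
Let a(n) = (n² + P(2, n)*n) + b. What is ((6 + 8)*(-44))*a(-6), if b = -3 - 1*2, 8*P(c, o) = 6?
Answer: -16324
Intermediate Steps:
P(c, o) = ¾ (P(c, o) = (⅛)*6 = ¾)
b = -5 (b = -3 - 2 = -5)
a(n) = -5 + n² + 3*n/4 (a(n) = (n² + 3*n/4) - 5 = -5 + n² + 3*n/4)
((6 + 8)*(-44))*a(-6) = ((6 + 8)*(-44))*(-5 + (-6)² + (¾)*(-6)) = (14*(-44))*(-5 + 36 - 9/2) = -616*53/2 = -16324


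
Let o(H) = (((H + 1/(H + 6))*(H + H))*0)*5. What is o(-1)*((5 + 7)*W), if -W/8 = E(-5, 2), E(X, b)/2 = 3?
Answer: 0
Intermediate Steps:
E(X, b) = 6 (E(X, b) = 2*3 = 6)
W = -48 (W = -8*6 = -48)
o(H) = 0 (o(H) = (((H + 1/(6 + H))*(2*H))*0)*5 = ((2*H*(H + 1/(6 + H)))*0)*5 = 0*5 = 0)
o(-1)*((5 + 7)*W) = 0*((5 + 7)*(-48)) = 0*(12*(-48)) = 0*(-576) = 0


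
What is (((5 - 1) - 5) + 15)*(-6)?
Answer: -84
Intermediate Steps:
(((5 - 1) - 5) + 15)*(-6) = ((4 - 5) + 15)*(-6) = (-1 + 15)*(-6) = 14*(-6) = -84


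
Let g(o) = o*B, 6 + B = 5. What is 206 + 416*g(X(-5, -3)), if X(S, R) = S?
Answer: 2286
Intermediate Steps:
B = -1 (B = -6 + 5 = -1)
g(o) = -o (g(o) = o*(-1) = -o)
206 + 416*g(X(-5, -3)) = 206 + 416*(-1*(-5)) = 206 + 416*5 = 206 + 2080 = 2286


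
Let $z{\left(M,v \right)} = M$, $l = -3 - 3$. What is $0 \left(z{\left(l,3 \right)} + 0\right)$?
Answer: $0$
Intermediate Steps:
$l = -6$ ($l = -3 - 3 = -6$)
$0 \left(z{\left(l,3 \right)} + 0\right) = 0 \left(-6 + 0\right) = 0 \left(-6\right) = 0$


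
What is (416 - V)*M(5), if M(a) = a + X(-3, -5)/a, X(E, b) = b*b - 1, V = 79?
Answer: 16513/5 ≈ 3302.6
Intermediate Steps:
X(E, b) = -1 + b**2 (X(E, b) = b**2 - 1 = -1 + b**2)
M(a) = a + 24/a (M(a) = a + (-1 + (-5)**2)/a = a + (-1 + 25)/a = a + 24/a)
(416 - V)*M(5) = (416 - 1*79)*(5 + 24/5) = (416 - 79)*(5 + 24*(1/5)) = 337*(5 + 24/5) = 337*(49/5) = 16513/5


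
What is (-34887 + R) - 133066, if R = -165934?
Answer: -333887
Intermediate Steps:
(-34887 + R) - 133066 = (-34887 - 165934) - 133066 = -200821 - 133066 = -333887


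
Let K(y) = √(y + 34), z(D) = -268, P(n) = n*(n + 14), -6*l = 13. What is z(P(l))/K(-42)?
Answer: 67*I*√2 ≈ 94.752*I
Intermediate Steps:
l = -13/6 (l = -⅙*13 = -13/6 ≈ -2.1667)
P(n) = n*(14 + n)
K(y) = √(34 + y)
z(P(l))/K(-42) = -268/√(34 - 42) = -268*(-I*√2/4) = -(-67)*I*√2 = 67*I*√2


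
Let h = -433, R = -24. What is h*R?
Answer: 10392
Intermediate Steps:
h*R = -433*(-24) = 10392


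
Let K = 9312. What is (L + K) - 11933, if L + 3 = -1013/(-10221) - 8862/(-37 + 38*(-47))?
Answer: -48800259791/18632883 ≈ -2619.0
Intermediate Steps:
L = 36526552/18632883 (L = -3 + (-1013/(-10221) - 8862/(-37 + 38*(-47))) = -3 + (-1013*(-1/10221) - 8862/(-37 - 1786)) = -3 + (1013/10221 - 8862/(-1823)) = -3 + (1013/10221 - 8862*(-1/1823)) = -3 + (1013/10221 + 8862/1823) = -3 + 92425201/18632883 = 36526552/18632883 ≈ 1.9603)
(L + K) - 11933 = (36526552/18632883 + 9312) - 11933 = 173545933048/18632883 - 11933 = -48800259791/18632883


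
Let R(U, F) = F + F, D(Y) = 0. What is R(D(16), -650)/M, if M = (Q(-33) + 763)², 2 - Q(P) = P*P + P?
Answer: -1300/84681 ≈ -0.015352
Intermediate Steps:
R(U, F) = 2*F
Q(P) = 2 - P - P² (Q(P) = 2 - (P*P + P) = 2 - (P² + P) = 2 - (P + P²) = 2 + (-P - P²) = 2 - P - P²)
M = 84681 (M = ((2 - 1*(-33) - 1*(-33)²) + 763)² = ((2 + 33 - 1*1089) + 763)² = ((2 + 33 - 1089) + 763)² = (-1054 + 763)² = (-291)² = 84681)
R(D(16), -650)/M = (2*(-650))/84681 = -1300*1/84681 = -1300/84681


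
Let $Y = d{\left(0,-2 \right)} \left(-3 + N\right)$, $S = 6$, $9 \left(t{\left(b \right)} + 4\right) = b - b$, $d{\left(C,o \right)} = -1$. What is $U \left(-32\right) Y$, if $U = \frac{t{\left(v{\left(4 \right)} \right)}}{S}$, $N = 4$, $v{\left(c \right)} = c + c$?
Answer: $- \frac{64}{3} \approx -21.333$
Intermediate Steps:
$v{\left(c \right)} = 2 c$
$t{\left(b \right)} = -4$ ($t{\left(b \right)} = -4 + \frac{b - b}{9} = -4 + \frac{1}{9} \cdot 0 = -4 + 0 = -4$)
$U = - \frac{2}{3}$ ($U = - \frac{4}{6} = \left(-4\right) \frac{1}{6} = - \frac{2}{3} \approx -0.66667$)
$Y = -1$ ($Y = - (-3 + 4) = \left(-1\right) 1 = -1$)
$U \left(-32\right) Y = \left(- \frac{2}{3}\right) \left(-32\right) \left(-1\right) = \frac{64}{3} \left(-1\right) = - \frac{64}{3}$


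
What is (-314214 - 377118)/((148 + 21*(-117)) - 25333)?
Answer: 115222/4607 ≈ 25.010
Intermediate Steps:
(-314214 - 377118)/((148 + 21*(-117)) - 25333) = -691332/((148 - 2457) - 25333) = -691332/(-2309 - 25333) = -691332/(-27642) = -691332*(-1/27642) = 115222/4607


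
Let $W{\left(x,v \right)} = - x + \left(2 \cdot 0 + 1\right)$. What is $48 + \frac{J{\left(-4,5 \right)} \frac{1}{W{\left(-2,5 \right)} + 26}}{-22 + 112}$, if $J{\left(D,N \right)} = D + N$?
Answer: $\frac{125281}{2610} \approx 48.0$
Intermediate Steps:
$W{\left(x,v \right)} = 1 - x$ ($W{\left(x,v \right)} = - x + \left(0 + 1\right) = - x + 1 = 1 - x$)
$48 + \frac{J{\left(-4,5 \right)} \frac{1}{W{\left(-2,5 \right)} + 26}}{-22 + 112} = 48 + \frac{\left(-4 + 5\right) \frac{1}{\left(1 - -2\right) + 26}}{-22 + 112} = 48 + \frac{1 \frac{1}{\left(1 + 2\right) + 26}}{90} = 48 + 1 \frac{1}{3 + 26} \cdot \frac{1}{90} = 48 + 1 \cdot \frac{1}{29} \cdot \frac{1}{90} = 48 + \frac{1}{29} \cdot \frac{1}{90} = 48 + \frac{1}{2610} = \frac{125281}{2610}$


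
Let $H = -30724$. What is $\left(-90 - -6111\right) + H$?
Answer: $-24703$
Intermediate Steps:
$\left(-90 - -6111\right) + H = \left(-90 - -6111\right) - 30724 = \left(-90 + 6111\right) - 30724 = 6021 - 30724 = -24703$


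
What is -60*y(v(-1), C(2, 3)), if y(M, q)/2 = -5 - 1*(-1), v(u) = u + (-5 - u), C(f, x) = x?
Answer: 480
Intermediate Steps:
v(u) = -5
y(M, q) = -8 (y(M, q) = 2*(-5 - 1*(-1)) = 2*(-5 + 1) = 2*(-4) = -8)
-60*y(v(-1), C(2, 3)) = -60*(-8) = 480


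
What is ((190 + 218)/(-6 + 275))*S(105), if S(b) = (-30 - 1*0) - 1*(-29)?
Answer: -408/269 ≈ -1.5167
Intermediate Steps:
S(b) = -1 (S(b) = (-30 + 0) + 29 = -30 + 29 = -1)
((190 + 218)/(-6 + 275))*S(105) = ((190 + 218)/(-6 + 275))*(-1) = (408/269)*(-1) = -408/269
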